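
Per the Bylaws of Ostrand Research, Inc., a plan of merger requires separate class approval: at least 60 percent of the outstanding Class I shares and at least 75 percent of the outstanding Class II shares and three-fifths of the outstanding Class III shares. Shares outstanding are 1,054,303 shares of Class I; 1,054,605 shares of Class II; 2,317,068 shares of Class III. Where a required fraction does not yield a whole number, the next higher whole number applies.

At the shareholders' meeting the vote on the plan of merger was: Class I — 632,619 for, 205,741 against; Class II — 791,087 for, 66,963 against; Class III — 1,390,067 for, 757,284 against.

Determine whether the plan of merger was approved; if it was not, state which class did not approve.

Not approved — the Class III shares did not give the required vote.

Class I: 3/5 of 1054303 = 632581.80, rounded up to 632582; 632,582 required, 632,619 in favor — approved.
Class II: 3/4 of 1054605 = 790953.75, rounded up to 790954; 790,954 required, 791,087 in favor — approved.
Class III: 3/5 of 2317068 = 1390240.80, rounded up to 1390241; 1,390,241 required, 1,390,067 in favor — not approved.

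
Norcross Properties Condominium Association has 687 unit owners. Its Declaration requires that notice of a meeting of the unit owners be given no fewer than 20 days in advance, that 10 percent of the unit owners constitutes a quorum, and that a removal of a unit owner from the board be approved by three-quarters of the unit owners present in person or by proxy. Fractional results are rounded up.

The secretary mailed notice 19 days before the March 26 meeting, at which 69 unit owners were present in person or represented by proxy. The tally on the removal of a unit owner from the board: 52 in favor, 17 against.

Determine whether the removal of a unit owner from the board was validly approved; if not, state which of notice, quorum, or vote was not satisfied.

Notice: 19 days given; 20 required. Not satisfied.
Quorum: 10% of 687 = 68.70, rounded up to 69; 69 present. Satisfied.
Vote: requires three-fourths of those present (69); 3/4 of 69 = 51.75, rounded up to 52, so 52 needed; 52 in favor. Satisfied.

Invalid — notice requirement not satisfied.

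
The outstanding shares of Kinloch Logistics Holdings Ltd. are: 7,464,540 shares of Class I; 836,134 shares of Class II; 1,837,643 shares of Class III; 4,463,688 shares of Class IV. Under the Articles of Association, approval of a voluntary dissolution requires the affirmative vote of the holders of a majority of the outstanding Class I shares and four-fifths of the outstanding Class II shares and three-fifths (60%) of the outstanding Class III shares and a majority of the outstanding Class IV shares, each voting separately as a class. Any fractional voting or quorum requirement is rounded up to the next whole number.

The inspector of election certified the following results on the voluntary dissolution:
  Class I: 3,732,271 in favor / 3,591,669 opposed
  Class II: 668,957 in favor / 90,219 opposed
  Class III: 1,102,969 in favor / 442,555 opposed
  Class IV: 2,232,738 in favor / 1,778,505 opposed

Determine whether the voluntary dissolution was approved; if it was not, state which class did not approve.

Approved — every class gave the required vote.

Class I: a majority of 7464540 is 3732271; 3,732,271 required, 3,732,271 in favor — approved.
Class II: 4/5 of 836134 = 668907.20, rounded up to 668908; 668,908 required, 668,957 in favor — approved.
Class III: 3/5 of 1837643 = 1102585.80, rounded up to 1102586; 1,102,586 required, 1,102,969 in favor — approved.
Class IV: a majority of 4463688 is 2231845; 2,231,845 required, 2,232,738 in favor — approved.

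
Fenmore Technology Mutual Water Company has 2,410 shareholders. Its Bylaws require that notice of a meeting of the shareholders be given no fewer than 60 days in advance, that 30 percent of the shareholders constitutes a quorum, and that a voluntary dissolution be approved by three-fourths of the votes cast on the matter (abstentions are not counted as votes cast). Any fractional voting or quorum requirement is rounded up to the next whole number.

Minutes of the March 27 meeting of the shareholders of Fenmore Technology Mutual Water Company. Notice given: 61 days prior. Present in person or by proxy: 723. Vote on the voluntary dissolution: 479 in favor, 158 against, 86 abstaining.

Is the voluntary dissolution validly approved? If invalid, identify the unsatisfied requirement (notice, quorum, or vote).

Valid — all requirements satisfied.

Notice: 61 days given; 60 required. Satisfied.
Quorum: 30% of 2,410 = 723; 723 present. Satisfied.
Vote: requires three-fourths of the votes cast (723 − 86 abstaining = 637); 3/4 of 637 = 477.75, rounded up to 478, so 478 needed; 479 in favor. Satisfied.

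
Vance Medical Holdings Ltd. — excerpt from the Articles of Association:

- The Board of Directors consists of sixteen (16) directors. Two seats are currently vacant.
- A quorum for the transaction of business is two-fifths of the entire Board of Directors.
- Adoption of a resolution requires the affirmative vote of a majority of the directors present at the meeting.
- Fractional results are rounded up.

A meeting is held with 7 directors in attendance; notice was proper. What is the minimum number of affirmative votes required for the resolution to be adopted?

The resolution requires a majority of the directors present (7).
A majority of 7 is 4.

4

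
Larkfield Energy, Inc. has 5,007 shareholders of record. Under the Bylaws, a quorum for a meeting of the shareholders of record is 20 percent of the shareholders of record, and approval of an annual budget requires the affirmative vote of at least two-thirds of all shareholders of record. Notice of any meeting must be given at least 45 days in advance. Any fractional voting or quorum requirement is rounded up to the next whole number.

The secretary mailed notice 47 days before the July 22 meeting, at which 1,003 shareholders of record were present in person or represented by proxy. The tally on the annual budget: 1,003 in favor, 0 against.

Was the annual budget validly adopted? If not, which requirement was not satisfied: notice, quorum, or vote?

Notice: 47 days given; 45 required. Satisfied.
Quorum: 20% of 5,007 = 1,001.40, rounded up to 1,002; 1,003 present. Satisfied.
Vote: requires two-thirds of all shareholders of record (5,007); 2/3 of 5007 = 3338, so 3,338 needed; 1,003 in favor. Not satisfied.

Invalid — vote requirement not satisfied.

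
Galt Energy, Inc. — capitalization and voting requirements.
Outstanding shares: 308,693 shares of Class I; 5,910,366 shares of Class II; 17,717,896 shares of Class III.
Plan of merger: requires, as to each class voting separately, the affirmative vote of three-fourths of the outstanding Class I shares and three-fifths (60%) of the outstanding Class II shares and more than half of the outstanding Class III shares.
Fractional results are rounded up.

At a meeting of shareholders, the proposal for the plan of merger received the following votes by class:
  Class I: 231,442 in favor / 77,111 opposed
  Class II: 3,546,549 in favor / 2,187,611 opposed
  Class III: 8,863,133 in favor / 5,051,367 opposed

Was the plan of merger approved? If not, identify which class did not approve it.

Class I: 3/4 of 308693 = 231519.75, rounded up to 231520; 231,520 required, 231,442 in favor — not approved.
Class II: 3/5 of 5910366 = 3546219.60, rounded up to 3546220; 3,546,220 required, 3,546,549 in favor — approved.
Class III: a majority of 17717896 is 8858949; 8,858,949 required, 8,863,133 in favor — approved.

Not approved — the Class I shares did not give the required vote.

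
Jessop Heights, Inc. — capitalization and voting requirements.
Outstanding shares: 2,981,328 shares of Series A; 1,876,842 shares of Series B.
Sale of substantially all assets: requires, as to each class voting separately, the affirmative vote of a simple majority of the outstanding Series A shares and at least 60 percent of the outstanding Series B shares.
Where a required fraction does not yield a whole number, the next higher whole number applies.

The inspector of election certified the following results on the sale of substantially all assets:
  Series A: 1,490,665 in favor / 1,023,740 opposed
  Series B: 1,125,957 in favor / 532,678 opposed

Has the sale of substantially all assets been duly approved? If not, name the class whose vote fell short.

Not approved — the Series B shares did not give the required vote.

Series A: a majority of 2981328 is 1490665; 1,490,665 required, 1,490,665 in favor — approved.
Series B: 3/5 of 1876842 = 1126105.20, rounded up to 1126106; 1,126,106 required, 1,125,957 in favor — not approved.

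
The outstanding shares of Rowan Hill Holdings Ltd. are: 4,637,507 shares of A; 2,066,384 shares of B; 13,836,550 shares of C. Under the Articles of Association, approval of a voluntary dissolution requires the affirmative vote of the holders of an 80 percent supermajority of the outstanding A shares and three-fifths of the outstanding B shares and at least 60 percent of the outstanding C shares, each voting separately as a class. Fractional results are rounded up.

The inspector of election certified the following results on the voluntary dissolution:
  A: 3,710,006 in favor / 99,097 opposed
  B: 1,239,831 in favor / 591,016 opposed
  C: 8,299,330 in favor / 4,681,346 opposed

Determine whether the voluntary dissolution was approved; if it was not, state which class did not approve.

A: 4/5 of 4637507 = 3710005.60, rounded up to 3710006; 3,710,006 required, 3,710,006 in favor — approved.
B: 3/5 of 2066384 = 1239830.40, rounded up to 1239831; 1,239,831 required, 1,239,831 in favor — approved.
C: 3/5 of 13836550 = 8301930; 8,301,930 required, 8,299,330 in favor — not approved.

Not approved — the C shares did not give the required vote.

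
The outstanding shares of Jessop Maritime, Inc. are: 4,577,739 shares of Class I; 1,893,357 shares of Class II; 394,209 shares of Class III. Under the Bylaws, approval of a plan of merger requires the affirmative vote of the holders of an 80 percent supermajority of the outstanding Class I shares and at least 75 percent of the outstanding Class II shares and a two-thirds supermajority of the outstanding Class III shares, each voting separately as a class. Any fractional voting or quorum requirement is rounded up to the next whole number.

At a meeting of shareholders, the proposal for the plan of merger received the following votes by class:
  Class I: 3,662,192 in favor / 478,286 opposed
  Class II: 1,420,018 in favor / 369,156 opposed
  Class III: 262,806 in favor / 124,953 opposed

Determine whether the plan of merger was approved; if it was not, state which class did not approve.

Approved — every class gave the required vote.

Class I: 4/5 of 4577739 = 3662191.20, rounded up to 3662192; 3,662,192 required, 3,662,192 in favor — approved.
Class II: 3/4 of 1893357 = 1420017.75, rounded up to 1420018; 1,420,018 required, 1,420,018 in favor — approved.
Class III: 2/3 of 394209 = 262806; 262,806 required, 262,806 in favor — approved.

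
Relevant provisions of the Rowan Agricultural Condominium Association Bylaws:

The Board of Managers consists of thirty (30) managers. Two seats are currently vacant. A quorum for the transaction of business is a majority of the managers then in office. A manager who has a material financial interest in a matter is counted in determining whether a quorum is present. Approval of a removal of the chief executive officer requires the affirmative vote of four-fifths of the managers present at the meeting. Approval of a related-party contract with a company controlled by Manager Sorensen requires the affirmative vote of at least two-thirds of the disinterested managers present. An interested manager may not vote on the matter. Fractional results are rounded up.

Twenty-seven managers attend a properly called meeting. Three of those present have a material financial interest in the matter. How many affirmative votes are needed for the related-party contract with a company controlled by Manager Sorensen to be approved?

16

The related-party contract with a company controlled by Manager Sorensen requires two-thirds of the disinterested managers present (27 − 3 = 24).
2/3 of 24 = 16.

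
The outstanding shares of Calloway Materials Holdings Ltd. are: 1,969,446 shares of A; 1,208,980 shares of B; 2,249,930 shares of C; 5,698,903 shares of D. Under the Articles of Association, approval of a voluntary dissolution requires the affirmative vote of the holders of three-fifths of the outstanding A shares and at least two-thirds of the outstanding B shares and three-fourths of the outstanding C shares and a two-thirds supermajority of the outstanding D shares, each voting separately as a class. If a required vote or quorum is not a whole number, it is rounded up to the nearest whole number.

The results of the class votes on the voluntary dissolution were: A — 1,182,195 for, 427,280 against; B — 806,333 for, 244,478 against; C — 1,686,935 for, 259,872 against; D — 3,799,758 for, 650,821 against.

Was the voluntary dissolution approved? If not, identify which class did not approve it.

A: 3/5 of 1969446 = 1181667.60, rounded up to 1181668; 1,181,668 required, 1,182,195 in favor — approved.
B: 2/3 of 1208980 = 805986.67, rounded up to 805987; 805,987 required, 806,333 in favor — approved.
C: 3/4 of 2249930 = 1687447.50, rounded up to 1687448; 1,687,448 required, 1,686,935 in favor — not approved.
D: 2/3 of 5698903 = 3799268.67, rounded up to 3799269; 3,799,269 required, 3,799,758 in favor — approved.

Not approved — the C shares did not give the required vote.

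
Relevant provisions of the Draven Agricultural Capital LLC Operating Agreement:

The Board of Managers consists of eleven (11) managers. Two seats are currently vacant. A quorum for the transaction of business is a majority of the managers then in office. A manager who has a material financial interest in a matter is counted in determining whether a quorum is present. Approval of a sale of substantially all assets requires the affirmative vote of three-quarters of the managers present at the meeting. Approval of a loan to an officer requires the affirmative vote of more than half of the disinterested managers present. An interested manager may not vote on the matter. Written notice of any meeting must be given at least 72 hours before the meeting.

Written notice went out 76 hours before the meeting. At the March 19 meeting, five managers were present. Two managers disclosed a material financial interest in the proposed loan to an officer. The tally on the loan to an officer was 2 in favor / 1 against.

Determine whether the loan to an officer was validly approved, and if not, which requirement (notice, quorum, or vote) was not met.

Valid — all requirements satisfied.

Notice: 76 hours given; 72 required (76 ≥ 72). Satisfied.
Quorum: 5 present (interested managers count toward quorum); quorum is 5. Satisfied.
Vote: the loan to an officer requires a majority of the disinterested managers present (5 − 2 = 3). A majority of 3 is 2, so 2 affirmative votes are needed; 2 voted in favor. Satisfied.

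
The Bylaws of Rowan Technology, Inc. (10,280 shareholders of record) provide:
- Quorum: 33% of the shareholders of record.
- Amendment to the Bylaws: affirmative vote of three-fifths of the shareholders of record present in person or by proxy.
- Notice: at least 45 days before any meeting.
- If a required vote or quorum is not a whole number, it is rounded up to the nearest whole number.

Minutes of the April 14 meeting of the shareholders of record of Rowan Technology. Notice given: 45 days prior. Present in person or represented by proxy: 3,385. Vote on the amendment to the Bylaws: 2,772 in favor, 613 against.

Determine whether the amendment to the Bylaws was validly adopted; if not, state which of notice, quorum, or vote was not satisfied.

Invalid — quorum requirement not satisfied.

Notice: 45 days given; 45 required. Satisfied.
Quorum: 33% of 10,280 = 3,392.40, rounded up to 3,393; 3,385 present. Not satisfied.
Vote: requires three-fifths of those present (3,385); 3/5 of 3385 = 2031, so 2,031 needed; 2,772 in favor. Satisfied.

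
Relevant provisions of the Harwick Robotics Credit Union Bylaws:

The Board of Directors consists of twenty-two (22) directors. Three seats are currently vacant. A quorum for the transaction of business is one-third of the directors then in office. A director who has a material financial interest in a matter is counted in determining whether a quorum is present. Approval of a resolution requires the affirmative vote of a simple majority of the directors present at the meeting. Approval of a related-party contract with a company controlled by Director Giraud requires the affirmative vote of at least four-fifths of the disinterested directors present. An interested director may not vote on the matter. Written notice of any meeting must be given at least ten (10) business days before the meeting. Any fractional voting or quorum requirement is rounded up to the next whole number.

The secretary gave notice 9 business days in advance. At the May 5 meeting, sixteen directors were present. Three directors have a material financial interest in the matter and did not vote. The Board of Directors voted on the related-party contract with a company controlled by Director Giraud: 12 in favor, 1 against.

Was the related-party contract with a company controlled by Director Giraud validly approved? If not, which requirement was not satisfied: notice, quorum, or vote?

Notice: 9 business days given; 10 required (9 < 10). Not satisfied.
Quorum: 16 present (interested directors count toward quorum); quorum is 7. Satisfied.
Vote: the related-party contract with a company controlled by Director Giraud requires four-fifths of the disinterested directors present (16 − 3 = 13). 4/5 of 13 = 10.40, rounded up to 11, so 11 affirmative votes are needed; 12 voted in favor. Satisfied.

Invalid — notice requirement not satisfied.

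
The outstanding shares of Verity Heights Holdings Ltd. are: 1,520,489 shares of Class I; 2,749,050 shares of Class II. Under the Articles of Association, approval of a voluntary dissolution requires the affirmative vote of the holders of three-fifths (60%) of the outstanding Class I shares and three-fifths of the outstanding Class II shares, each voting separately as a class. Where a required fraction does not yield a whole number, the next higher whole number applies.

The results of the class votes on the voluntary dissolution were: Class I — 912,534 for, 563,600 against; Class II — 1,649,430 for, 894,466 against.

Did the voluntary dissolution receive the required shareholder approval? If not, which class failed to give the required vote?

Class I: 3/5 of 1520489 = 912293.40, rounded up to 912294; 912,294 required, 912,534 in favor — approved.
Class II: 3/5 of 2749050 = 1649430; 1,649,430 required, 1,649,430 in favor — approved.

Approved — every class gave the required vote.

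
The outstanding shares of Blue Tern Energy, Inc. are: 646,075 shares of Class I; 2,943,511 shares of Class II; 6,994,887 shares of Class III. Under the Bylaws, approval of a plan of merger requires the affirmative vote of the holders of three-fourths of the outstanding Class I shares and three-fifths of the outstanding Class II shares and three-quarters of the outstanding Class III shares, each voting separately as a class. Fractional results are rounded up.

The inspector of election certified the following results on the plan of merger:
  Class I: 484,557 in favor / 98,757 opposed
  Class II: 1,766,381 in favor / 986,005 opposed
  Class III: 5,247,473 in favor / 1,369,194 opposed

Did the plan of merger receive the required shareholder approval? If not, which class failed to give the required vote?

Approved — every class gave the required vote.

Class I: 3/4 of 646075 = 484556.25, rounded up to 484557; 484,557 required, 484,557 in favor — approved.
Class II: 3/5 of 2943511 = 1766106.60, rounded up to 1766107; 1,766,107 required, 1,766,381 in favor — approved.
Class III: 3/4 of 6994887 = 5246165.25, rounded up to 5246166; 5,246,166 required, 5,247,473 in favor — approved.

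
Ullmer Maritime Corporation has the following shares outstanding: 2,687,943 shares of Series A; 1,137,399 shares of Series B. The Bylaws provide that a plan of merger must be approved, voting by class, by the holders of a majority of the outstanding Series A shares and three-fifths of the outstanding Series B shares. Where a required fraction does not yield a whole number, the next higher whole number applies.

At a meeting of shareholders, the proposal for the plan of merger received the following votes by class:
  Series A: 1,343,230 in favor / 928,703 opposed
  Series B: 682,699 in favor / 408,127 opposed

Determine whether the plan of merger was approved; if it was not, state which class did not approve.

Series A: a majority of 2687943 is 1343972; 1,343,972 required, 1,343,230 in favor — not approved.
Series B: 3/5 of 1137399 = 682439.40, rounded up to 682440; 682,440 required, 682,699 in favor — approved.

Not approved — the Series A shares did not give the required vote.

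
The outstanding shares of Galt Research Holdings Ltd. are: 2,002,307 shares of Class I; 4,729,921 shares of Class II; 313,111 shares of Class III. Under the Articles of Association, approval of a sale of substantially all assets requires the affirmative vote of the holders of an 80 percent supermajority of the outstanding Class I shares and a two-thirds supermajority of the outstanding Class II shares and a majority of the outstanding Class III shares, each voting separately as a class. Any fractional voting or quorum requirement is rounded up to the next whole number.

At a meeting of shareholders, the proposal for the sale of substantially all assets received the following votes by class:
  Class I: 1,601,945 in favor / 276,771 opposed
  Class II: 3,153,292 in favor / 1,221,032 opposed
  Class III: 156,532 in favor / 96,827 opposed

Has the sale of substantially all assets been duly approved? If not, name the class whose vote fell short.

Class I: 4/5 of 2002307 = 1601845.60, rounded up to 1601846; 1,601,846 required, 1,601,945 in favor — approved.
Class II: 2/3 of 4729921 = 3153280.67, rounded up to 3153281; 3,153,281 required, 3,153,292 in favor — approved.
Class III: a majority of 313111 is 156556; 156,556 required, 156,532 in favor — not approved.

Not approved — the Class III shares did not give the required vote.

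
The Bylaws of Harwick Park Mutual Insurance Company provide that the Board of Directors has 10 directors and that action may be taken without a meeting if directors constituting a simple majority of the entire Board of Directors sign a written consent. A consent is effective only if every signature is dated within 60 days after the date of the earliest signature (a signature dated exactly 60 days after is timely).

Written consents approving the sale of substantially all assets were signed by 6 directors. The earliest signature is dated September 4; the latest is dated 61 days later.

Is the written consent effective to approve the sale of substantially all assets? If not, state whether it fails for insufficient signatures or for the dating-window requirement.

Not effective — dating-window requirement not satisfied.

Signatures required: a simple majority of 10 — a majority of 10 is 6, so 6 needed; 6 signed. Sufficient.
Dating window: the latest signature is 61 days after the earliest; the limit is 60 days. Outside the window.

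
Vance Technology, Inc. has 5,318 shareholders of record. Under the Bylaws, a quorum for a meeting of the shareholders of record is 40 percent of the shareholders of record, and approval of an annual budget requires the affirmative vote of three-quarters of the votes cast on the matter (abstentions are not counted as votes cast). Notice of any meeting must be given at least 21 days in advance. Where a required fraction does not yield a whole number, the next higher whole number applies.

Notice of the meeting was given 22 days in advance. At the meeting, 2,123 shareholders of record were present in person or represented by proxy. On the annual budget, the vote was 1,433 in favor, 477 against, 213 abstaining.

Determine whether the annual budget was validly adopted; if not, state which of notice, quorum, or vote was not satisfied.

Invalid — quorum requirement not satisfied.

Notice: 22 days given; 21 required. Satisfied.
Quorum: 40% of 5,318 = 2,127.20, rounded up to 2,128; 2,123 present. Not satisfied.
Vote: requires three-fourths of the votes cast (2,123 − 213 abstaining = 1,910); 3/4 of 1910 = 1432.50, rounded up to 1433, so 1,433 needed; 1,433 in favor. Satisfied.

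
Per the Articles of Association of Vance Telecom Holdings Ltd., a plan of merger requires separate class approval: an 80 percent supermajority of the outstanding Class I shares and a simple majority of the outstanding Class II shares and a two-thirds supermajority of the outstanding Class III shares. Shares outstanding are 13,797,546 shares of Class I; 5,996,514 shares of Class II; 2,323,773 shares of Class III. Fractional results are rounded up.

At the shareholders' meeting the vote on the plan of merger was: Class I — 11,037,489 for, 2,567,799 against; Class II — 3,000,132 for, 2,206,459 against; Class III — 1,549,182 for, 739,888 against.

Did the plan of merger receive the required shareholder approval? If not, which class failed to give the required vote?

Not approved — the Class I shares did not give the required vote.

Class I: 4/5 of 13797546 = 11038036.80, rounded up to 11038037; 11,038,037 required, 11,037,489 in favor — not approved.
Class II: a majority of 5996514 is 2998258; 2,998,258 required, 3,000,132 in favor — approved.
Class III: 2/3 of 2323773 = 1549182; 1,549,182 required, 1,549,182 in favor — approved.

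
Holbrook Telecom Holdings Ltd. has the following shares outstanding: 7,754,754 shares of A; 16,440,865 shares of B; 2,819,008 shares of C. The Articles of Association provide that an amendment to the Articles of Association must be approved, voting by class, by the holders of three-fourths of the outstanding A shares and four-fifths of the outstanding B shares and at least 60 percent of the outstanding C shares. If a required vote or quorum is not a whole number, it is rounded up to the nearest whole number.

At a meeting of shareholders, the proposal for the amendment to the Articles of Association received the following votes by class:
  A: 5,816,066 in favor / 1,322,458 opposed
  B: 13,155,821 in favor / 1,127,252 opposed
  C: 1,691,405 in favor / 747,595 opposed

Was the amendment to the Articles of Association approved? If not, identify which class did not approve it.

A: 3/4 of 7754754 = 5816065.50, rounded up to 5816066; 5,816,066 required, 5,816,066 in favor — approved.
B: 4/5 of 16440865 = 13152692; 13,152,692 required, 13,155,821 in favor — approved.
C: 3/5 of 2819008 = 1691404.80, rounded up to 1691405; 1,691,405 required, 1,691,405 in favor — approved.

Approved — every class gave the required vote.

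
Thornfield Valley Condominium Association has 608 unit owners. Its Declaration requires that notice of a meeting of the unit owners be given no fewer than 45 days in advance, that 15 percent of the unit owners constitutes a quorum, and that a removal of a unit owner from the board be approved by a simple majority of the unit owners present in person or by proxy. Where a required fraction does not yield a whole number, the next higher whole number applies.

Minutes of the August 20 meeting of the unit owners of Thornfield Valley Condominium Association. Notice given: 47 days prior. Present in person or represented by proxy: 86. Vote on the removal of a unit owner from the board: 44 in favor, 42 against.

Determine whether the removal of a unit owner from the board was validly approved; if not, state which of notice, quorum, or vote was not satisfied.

Invalid — quorum requirement not satisfied.

Notice: 47 days given; 45 required. Satisfied.
Quorum: 15% of 608 = 91.20, rounded up to 92; 86 present. Not satisfied.
Vote: requires a majority of those present (86); a majority of 86 is 44, so 44 needed; 44 in favor. Satisfied.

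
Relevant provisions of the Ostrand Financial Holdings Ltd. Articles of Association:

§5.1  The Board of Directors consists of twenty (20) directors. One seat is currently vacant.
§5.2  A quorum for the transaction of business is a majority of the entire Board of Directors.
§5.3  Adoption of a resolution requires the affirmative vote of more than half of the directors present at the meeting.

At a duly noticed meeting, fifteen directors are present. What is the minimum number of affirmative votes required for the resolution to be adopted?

The resolution requires a majority of the directors present (15).
A majority of 15 is 8.

8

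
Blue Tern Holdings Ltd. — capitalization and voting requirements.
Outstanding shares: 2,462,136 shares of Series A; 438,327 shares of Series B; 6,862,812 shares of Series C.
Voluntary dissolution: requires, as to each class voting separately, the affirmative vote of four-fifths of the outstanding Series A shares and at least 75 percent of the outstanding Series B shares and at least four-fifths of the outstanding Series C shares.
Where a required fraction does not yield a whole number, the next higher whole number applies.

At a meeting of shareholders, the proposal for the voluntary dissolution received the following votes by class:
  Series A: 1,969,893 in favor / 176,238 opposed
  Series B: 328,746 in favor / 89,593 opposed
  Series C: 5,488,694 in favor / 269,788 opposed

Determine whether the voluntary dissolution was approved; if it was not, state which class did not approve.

Not approved — the Series C shares did not give the required vote.

Series A: 4/5 of 2462136 = 1969708.80, rounded up to 1969709; 1,969,709 required, 1,969,893 in favor — approved.
Series B: 3/4 of 438327 = 328745.25, rounded up to 328746; 328,746 required, 328,746 in favor — approved.
Series C: 4/5 of 6862812 = 5490249.60, rounded up to 5490250; 5,490,250 required, 5,488,694 in favor — not approved.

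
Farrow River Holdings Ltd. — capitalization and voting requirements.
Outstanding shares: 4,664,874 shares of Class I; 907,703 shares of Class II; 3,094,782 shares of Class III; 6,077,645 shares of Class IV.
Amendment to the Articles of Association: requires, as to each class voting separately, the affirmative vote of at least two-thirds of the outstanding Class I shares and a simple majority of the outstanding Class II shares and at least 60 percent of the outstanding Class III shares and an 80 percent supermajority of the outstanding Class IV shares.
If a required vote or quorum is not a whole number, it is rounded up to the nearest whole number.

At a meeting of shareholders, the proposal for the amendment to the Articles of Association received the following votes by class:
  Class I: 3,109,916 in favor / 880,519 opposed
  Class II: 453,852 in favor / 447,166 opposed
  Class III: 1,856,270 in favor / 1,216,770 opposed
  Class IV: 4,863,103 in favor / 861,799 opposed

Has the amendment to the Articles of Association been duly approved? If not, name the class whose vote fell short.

Class I: 2/3 of 4664874 = 3109916; 3,109,916 required, 3,109,916 in favor — approved.
Class II: a majority of 907703 is 453852; 453,852 required, 453,852 in favor — approved.
Class III: 3/5 of 3094782 = 1856869.20, rounded up to 1856870; 1,856,870 required, 1,856,270 in favor — not approved.
Class IV: 4/5 of 6077645 = 4862116; 4,862,116 required, 4,863,103 in favor — approved.

Not approved — the Class III shares did not give the required vote.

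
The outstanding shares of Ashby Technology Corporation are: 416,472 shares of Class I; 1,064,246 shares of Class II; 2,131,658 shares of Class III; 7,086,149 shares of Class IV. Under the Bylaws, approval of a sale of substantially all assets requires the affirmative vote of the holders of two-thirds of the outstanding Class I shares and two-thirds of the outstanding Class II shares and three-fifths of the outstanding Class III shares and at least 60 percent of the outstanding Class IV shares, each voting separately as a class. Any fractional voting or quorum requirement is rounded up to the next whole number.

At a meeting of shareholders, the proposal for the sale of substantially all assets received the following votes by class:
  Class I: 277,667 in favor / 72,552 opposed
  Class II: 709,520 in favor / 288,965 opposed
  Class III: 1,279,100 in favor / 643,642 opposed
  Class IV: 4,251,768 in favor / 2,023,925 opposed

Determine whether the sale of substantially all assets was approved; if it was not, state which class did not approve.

Approved — every class gave the required vote.

Class I: 2/3 of 416472 = 277648; 277,648 required, 277,667 in favor — approved.
Class II: 2/3 of 1064246 = 709497.33, rounded up to 709498; 709,498 required, 709,520 in favor — approved.
Class III: 3/5 of 2131658 = 1278994.80, rounded up to 1278995; 1,278,995 required, 1,279,100 in favor — approved.
Class IV: 3/5 of 7086149 = 4251689.40, rounded up to 4251690; 4,251,690 required, 4,251,768 in favor — approved.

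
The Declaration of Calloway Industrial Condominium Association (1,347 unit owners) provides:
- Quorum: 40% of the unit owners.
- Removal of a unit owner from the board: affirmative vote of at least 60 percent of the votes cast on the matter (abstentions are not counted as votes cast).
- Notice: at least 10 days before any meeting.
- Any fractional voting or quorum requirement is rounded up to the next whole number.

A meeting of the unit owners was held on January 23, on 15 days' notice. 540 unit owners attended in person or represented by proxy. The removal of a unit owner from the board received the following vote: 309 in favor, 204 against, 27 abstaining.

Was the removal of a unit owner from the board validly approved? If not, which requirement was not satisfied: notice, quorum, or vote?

Notice: 15 days given; 10 required. Satisfied.
Quorum: 40% of 1,347 = 538.80, rounded up to 539; 540 present. Satisfied.
Vote: requires three-fifths of the votes cast (540 − 27 abstaining = 513); 3/5 of 513 = 307.80, rounded up to 308, so 308 needed; 309 in favor. Satisfied.

Valid — all requirements satisfied.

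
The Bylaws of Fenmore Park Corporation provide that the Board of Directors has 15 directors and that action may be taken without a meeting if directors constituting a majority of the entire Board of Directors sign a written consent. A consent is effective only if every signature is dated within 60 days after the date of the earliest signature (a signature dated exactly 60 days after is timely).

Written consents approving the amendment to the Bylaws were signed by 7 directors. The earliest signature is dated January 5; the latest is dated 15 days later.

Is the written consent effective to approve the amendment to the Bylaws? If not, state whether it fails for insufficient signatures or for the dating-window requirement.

Not effective — insufficient signatures.

Signatures required: a majority of 15 — a majority of 15 is 8, so 8 needed; 7 signed. Insufficient.
Dating window: the latest signature is 15 days after the earliest; the limit is 60 days. Within the window.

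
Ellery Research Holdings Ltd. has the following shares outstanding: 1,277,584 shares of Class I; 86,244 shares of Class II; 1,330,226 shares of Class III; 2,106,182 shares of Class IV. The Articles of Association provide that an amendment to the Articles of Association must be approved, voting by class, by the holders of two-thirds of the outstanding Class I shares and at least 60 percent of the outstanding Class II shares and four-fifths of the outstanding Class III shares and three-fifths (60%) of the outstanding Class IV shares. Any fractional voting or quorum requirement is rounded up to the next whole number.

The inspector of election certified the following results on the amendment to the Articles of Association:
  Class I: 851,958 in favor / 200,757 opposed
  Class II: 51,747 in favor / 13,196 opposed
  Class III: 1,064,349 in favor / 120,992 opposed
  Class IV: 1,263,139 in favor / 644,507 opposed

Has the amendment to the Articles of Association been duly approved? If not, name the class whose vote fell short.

Not approved — the Class IV shares did not give the required vote.

Class I: 2/3 of 1277584 = 851722.67, rounded up to 851723; 851,723 required, 851,958 in favor — approved.
Class II: 3/5 of 86244 = 51746.40, rounded up to 51747; 51,747 required, 51,747 in favor — approved.
Class III: 4/5 of 1330226 = 1064180.80, rounded up to 1064181; 1,064,181 required, 1,064,349 in favor — approved.
Class IV: 3/5 of 2106182 = 1263709.20, rounded up to 1263710; 1,263,710 required, 1,263,139 in favor — not approved.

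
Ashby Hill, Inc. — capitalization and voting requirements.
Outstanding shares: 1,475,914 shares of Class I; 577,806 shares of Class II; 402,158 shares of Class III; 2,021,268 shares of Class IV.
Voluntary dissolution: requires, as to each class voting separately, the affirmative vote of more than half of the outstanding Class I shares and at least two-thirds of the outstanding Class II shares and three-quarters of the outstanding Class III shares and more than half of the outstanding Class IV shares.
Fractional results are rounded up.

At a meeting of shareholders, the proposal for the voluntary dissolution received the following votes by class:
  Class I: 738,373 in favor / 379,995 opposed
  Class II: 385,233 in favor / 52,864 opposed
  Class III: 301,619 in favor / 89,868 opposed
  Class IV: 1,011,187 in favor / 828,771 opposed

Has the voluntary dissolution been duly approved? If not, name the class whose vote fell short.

Class I: a majority of 1475914 is 737958; 737,958 required, 738,373 in favor — approved.
Class II: 2/3 of 577806 = 385204; 385,204 required, 385,233 in favor — approved.
Class III: 3/4 of 402158 = 301618.50, rounded up to 301619; 301,619 required, 301,619 in favor — approved.
Class IV: a majority of 2021268 is 1010635; 1,010,635 required, 1,011,187 in favor — approved.

Approved — every class gave the required vote.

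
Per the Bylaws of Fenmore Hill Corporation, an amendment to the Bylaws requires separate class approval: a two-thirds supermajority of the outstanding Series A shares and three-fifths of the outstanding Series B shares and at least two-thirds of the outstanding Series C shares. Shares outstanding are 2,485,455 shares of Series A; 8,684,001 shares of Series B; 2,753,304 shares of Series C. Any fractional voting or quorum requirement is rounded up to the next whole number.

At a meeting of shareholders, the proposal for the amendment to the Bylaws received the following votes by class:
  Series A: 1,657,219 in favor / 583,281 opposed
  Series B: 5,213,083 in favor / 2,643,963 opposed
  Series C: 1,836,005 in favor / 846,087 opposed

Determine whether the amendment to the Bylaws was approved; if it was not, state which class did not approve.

Series A: 2/3 of 2485455 = 1656970; 1,656,970 required, 1,657,219 in favor — approved.
Series B: 3/5 of 8684001 = 5210400.60, rounded up to 5210401; 5,210,401 required, 5,213,083 in favor — approved.
Series C: 2/3 of 2753304 = 1835536; 1,835,536 required, 1,836,005 in favor — approved.

Approved — every class gave the required vote.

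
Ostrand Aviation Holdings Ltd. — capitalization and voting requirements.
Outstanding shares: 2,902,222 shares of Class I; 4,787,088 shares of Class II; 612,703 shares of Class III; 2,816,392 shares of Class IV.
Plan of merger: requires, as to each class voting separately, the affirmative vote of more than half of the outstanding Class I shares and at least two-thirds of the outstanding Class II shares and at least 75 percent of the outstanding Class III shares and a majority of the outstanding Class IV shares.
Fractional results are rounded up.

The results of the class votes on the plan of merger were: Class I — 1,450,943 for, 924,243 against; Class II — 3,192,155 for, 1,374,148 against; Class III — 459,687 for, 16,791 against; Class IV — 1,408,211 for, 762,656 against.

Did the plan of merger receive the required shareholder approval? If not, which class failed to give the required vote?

Not approved — the Class I shares did not give the required vote.

Class I: a majority of 2902222 is 1451112; 1,451,112 required, 1,450,943 in favor — not approved.
Class II: 2/3 of 4787088 = 3191392; 3,191,392 required, 3,192,155 in favor — approved.
Class III: 3/4 of 612703 = 459527.25, rounded up to 459528; 459,528 required, 459,687 in favor — approved.
Class IV: a majority of 2816392 is 1408197; 1,408,197 required, 1,408,211 in favor — approved.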